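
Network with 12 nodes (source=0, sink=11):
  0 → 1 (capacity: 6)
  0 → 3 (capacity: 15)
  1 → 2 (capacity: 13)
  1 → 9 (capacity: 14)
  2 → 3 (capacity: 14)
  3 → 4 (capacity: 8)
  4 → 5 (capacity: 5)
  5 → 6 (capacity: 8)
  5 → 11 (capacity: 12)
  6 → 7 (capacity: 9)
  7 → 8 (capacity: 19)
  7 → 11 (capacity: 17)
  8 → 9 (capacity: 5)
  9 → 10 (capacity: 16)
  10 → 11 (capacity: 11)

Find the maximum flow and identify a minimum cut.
Max flow = 11, Min cut edges: (0,1), (4,5)

Maximum flow: 11
Minimum cut: (0,1), (4,5)
Partition: S = [0, 2, 3, 4], T = [1, 5, 6, 7, 8, 9, 10, 11]

Max-flow min-cut theorem verified: both equal 11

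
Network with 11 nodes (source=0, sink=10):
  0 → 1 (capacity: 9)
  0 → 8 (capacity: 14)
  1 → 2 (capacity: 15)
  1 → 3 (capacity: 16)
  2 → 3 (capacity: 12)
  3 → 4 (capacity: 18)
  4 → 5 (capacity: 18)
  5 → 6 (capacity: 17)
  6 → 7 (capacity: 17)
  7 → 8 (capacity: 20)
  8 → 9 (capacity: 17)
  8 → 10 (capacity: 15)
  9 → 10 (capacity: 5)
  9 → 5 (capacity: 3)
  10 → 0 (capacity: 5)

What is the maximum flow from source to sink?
Maximum flow = 20

Max flow: 20

Flow assignment:
  0 → 1: 9/9
  0 → 8: 11/14
  1 → 3: 9/16
  3 → 4: 9/18
  4 → 5: 9/18
  5 → 6: 9/17
  6 → 7: 9/17
  7 → 8: 9/20
  8 → 9: 5/17
  8 → 10: 15/15
  9 → 10: 5/5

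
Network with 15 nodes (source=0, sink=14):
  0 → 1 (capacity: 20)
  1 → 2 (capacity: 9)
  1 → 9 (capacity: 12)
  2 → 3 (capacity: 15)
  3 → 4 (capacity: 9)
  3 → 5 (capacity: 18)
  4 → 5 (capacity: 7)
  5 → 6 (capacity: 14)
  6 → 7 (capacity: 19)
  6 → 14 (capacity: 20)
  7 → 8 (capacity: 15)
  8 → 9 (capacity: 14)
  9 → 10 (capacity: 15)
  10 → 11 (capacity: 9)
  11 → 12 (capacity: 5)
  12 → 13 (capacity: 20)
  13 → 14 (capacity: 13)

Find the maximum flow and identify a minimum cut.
Max flow = 14, Min cut edges: (1,2), (11,12)

Maximum flow: 14
Minimum cut: (1,2), (11,12)
Partition: S = [0, 1, 7, 8, 9, 10, 11], T = [2, 3, 4, 5, 6, 12, 13, 14]

Max-flow min-cut theorem verified: both equal 14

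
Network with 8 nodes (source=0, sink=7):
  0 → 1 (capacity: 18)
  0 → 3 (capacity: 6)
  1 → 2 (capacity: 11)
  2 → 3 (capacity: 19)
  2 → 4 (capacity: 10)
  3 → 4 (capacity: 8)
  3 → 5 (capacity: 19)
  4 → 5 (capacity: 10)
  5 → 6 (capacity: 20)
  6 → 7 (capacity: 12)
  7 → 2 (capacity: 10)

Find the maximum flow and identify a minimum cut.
Max flow = 12, Min cut edges: (6,7)

Maximum flow: 12
Minimum cut: (6,7)
Partition: S = [0, 1, 2, 3, 4, 5, 6], T = [7]

Max-flow min-cut theorem verified: both equal 12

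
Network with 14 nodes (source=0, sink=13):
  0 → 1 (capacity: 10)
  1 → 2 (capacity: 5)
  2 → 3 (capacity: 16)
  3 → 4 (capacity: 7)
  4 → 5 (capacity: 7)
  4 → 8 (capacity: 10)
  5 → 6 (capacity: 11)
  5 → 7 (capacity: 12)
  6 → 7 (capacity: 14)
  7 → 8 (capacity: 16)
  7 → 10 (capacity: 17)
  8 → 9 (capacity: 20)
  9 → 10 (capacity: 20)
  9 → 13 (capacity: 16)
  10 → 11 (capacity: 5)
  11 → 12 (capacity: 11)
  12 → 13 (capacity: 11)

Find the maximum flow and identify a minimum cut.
Max flow = 5, Min cut edges: (1,2)

Maximum flow: 5
Minimum cut: (1,2)
Partition: S = [0, 1], T = [2, 3, 4, 5, 6, 7, 8, 9, 10, 11, 12, 13]

Max-flow min-cut theorem verified: both equal 5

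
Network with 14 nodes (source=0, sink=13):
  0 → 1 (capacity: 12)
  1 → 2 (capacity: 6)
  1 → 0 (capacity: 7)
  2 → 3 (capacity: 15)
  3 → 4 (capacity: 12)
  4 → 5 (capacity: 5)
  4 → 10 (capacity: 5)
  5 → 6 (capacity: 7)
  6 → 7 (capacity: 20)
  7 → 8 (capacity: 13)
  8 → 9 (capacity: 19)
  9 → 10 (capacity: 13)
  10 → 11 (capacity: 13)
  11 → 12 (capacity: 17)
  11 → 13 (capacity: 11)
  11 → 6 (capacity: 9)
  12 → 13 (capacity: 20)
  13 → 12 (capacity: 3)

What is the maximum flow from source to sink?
Maximum flow = 6

Max flow: 6

Flow assignment:
  0 → 1: 6/12
  1 → 2: 6/6
  2 → 3: 6/15
  3 → 4: 6/12
  4 → 5: 1/5
  4 → 10: 5/5
  5 → 6: 1/7
  6 → 7: 1/20
  7 → 8: 1/13
  8 → 9: 1/19
  9 → 10: 1/13
  10 → 11: 6/13
  11 → 13: 6/11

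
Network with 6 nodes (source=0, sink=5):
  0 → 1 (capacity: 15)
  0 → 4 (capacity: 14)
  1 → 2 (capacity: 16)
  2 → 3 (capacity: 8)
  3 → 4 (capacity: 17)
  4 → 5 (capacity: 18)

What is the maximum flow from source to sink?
Maximum flow = 18

Max flow: 18

Flow assignment:
  0 → 1: 8/15
  0 → 4: 10/14
  1 → 2: 8/16
  2 → 3: 8/8
  3 → 4: 8/17
  4 → 5: 18/18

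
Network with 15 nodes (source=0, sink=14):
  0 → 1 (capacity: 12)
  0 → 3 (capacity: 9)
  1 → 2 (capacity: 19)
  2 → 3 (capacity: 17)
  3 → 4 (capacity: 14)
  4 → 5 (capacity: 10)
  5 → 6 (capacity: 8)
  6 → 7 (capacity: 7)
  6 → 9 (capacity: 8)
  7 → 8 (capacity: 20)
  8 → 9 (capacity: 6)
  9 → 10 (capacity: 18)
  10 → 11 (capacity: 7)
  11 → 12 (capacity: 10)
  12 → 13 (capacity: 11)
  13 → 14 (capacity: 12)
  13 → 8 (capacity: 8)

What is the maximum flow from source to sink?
Maximum flow = 7

Max flow: 7

Flow assignment:
  0 → 1: 7/12
  1 → 2: 7/19
  2 → 3: 7/17
  3 → 4: 7/14
  4 → 5: 7/10
  5 → 6: 7/8
  6 → 9: 7/8
  9 → 10: 7/18
  10 → 11: 7/7
  11 → 12: 7/10
  12 → 13: 7/11
  13 → 14: 7/12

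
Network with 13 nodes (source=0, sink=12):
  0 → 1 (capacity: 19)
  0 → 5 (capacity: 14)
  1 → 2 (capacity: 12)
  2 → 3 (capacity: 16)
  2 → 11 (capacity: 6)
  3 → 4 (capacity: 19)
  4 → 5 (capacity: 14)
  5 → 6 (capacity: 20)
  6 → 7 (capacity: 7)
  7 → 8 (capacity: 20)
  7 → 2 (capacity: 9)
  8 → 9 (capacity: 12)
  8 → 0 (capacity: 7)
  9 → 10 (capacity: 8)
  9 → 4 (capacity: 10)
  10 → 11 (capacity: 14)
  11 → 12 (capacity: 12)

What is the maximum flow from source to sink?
Maximum flow = 12

Max flow: 12

Flow assignment:
  0 → 1: 6/19
  0 → 5: 7/14
  1 → 2: 6/12
  2 → 11: 6/6
  5 → 6: 7/20
  6 → 7: 7/7
  7 → 8: 7/20
  8 → 9: 6/12
  8 → 0: 1/7
  9 → 10: 6/8
  10 → 11: 6/14
  11 → 12: 12/12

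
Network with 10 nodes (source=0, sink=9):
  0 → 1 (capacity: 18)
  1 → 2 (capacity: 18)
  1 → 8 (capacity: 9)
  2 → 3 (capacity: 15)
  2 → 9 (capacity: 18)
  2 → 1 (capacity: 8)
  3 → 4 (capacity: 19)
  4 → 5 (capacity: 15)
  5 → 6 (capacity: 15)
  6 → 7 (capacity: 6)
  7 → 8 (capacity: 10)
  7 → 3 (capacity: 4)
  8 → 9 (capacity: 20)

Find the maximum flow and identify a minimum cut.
Max flow = 18, Min cut edges: (0,1)

Maximum flow: 18
Minimum cut: (0,1)
Partition: S = [0], T = [1, 2, 3, 4, 5, 6, 7, 8, 9]

Max-flow min-cut theorem verified: both equal 18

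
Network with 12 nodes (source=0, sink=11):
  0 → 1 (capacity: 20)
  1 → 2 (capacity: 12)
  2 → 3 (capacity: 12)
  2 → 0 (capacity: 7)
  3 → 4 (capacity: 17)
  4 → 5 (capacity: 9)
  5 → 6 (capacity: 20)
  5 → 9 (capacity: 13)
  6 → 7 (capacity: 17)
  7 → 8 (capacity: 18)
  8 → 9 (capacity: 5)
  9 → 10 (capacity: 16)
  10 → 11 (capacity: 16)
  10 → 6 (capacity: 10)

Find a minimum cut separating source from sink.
Min cut value = 9, edges: (4,5)

Min cut value: 9
Partition: S = [0, 1, 2, 3, 4], T = [5, 6, 7, 8, 9, 10, 11]
Cut edges: (4,5)

By max-flow min-cut theorem, max flow = min cut = 9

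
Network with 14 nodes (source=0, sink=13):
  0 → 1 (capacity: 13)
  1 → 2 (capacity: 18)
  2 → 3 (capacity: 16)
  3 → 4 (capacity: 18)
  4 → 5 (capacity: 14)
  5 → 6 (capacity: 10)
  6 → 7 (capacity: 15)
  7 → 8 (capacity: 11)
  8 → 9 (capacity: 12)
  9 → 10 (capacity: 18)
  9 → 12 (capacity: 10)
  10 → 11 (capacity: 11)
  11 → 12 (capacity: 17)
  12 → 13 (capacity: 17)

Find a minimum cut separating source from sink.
Min cut value = 10, edges: (5,6)

Min cut value: 10
Partition: S = [0, 1, 2, 3, 4, 5], T = [6, 7, 8, 9, 10, 11, 12, 13]
Cut edges: (5,6)

By max-flow min-cut theorem, max flow = min cut = 10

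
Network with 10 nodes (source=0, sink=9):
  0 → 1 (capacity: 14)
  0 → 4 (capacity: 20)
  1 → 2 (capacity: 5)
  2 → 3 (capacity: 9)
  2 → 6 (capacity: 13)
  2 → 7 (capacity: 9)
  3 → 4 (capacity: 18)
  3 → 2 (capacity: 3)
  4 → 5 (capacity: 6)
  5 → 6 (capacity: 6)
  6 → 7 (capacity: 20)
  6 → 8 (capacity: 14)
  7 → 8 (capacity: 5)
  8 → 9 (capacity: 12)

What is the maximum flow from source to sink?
Maximum flow = 11

Max flow: 11

Flow assignment:
  0 → 1: 5/14
  0 → 4: 6/20
  1 → 2: 5/5
  2 → 6: 5/13
  4 → 5: 6/6
  5 → 6: 6/6
  6 → 8: 11/14
  8 → 9: 11/12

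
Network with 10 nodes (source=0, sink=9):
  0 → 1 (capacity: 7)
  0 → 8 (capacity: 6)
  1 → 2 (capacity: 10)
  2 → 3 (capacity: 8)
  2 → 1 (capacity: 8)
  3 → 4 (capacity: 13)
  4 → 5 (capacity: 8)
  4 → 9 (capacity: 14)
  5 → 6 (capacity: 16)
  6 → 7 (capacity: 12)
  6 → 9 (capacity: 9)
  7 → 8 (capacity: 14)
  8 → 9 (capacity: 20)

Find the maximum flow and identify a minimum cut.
Max flow = 13, Min cut edges: (0,1), (0,8)

Maximum flow: 13
Minimum cut: (0,1), (0,8)
Partition: S = [0], T = [1, 2, 3, 4, 5, 6, 7, 8, 9]

Max-flow min-cut theorem verified: both equal 13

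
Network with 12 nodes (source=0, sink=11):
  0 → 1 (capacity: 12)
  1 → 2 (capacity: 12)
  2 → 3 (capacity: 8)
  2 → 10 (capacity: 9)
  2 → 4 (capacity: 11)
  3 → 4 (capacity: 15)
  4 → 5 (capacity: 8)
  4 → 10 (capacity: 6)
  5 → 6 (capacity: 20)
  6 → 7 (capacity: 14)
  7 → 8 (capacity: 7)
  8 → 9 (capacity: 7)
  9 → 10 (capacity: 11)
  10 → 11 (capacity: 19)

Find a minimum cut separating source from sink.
Min cut value = 12, edges: (1,2)

Min cut value: 12
Partition: S = [0, 1], T = [2, 3, 4, 5, 6, 7, 8, 9, 10, 11]
Cut edges: (1,2)

By max-flow min-cut theorem, max flow = min cut = 12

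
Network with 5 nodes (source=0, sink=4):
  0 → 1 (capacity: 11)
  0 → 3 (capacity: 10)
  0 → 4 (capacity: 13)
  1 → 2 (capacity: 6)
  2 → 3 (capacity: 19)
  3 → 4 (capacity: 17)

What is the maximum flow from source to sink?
Maximum flow = 29

Max flow: 29

Flow assignment:
  0 → 1: 6/11
  0 → 3: 10/10
  0 → 4: 13/13
  1 → 2: 6/6
  2 → 3: 6/19
  3 → 4: 16/17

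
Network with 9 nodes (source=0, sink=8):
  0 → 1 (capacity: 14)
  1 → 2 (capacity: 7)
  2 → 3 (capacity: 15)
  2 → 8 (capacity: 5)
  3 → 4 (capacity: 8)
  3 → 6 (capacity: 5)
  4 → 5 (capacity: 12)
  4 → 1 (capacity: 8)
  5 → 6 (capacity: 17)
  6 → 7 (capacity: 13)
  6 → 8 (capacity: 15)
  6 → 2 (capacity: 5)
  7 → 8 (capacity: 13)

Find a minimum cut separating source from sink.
Min cut value = 7, edges: (1,2)

Min cut value: 7
Partition: S = [0, 1], T = [2, 3, 4, 5, 6, 7, 8]
Cut edges: (1,2)

By max-flow min-cut theorem, max flow = min cut = 7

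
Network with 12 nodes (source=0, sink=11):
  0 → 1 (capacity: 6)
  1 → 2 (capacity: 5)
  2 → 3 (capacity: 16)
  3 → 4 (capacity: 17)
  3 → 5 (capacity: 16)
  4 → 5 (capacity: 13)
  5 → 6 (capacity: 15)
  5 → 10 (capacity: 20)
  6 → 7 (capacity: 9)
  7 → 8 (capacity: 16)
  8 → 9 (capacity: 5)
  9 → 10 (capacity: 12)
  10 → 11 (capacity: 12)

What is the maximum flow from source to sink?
Maximum flow = 5

Max flow: 5

Flow assignment:
  0 → 1: 5/6
  1 → 2: 5/5
  2 → 3: 5/16
  3 → 5: 5/16
  5 → 10: 5/20
  10 → 11: 5/12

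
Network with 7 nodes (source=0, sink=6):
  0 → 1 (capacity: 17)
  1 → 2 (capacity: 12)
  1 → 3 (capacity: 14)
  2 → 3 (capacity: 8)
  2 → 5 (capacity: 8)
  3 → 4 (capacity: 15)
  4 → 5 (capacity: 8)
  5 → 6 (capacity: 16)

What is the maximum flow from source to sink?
Maximum flow = 16

Max flow: 16

Flow assignment:
  0 → 1: 16/17
  1 → 2: 12/12
  1 → 3: 4/14
  2 → 3: 4/8
  2 → 5: 8/8
  3 → 4: 8/15
  4 → 5: 8/8
  5 → 6: 16/16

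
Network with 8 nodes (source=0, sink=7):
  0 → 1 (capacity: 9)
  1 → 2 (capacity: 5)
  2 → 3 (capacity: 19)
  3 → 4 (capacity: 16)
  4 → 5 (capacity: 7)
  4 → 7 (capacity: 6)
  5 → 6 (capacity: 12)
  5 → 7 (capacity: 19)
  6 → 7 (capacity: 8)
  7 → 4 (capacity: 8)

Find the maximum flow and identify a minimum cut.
Max flow = 5, Min cut edges: (1,2)

Maximum flow: 5
Minimum cut: (1,2)
Partition: S = [0, 1], T = [2, 3, 4, 5, 6, 7]

Max-flow min-cut theorem verified: both equal 5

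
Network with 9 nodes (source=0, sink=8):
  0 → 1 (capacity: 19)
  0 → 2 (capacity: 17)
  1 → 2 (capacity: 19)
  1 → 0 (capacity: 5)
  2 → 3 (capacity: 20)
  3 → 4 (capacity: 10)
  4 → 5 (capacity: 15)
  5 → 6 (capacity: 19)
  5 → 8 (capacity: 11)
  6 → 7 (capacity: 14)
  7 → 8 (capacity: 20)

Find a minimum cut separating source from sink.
Min cut value = 10, edges: (3,4)

Min cut value: 10
Partition: S = [0, 1, 2, 3], T = [4, 5, 6, 7, 8]
Cut edges: (3,4)

By max-flow min-cut theorem, max flow = min cut = 10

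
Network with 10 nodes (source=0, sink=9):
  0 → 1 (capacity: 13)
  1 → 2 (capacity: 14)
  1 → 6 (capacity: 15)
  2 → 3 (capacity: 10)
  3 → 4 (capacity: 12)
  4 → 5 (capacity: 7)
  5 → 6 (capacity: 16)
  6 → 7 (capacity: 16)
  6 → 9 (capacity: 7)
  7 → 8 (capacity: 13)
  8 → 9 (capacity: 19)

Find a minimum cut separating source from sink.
Min cut value = 13, edges: (0,1)

Min cut value: 13
Partition: S = [0], T = [1, 2, 3, 4, 5, 6, 7, 8, 9]
Cut edges: (0,1)

By max-flow min-cut theorem, max flow = min cut = 13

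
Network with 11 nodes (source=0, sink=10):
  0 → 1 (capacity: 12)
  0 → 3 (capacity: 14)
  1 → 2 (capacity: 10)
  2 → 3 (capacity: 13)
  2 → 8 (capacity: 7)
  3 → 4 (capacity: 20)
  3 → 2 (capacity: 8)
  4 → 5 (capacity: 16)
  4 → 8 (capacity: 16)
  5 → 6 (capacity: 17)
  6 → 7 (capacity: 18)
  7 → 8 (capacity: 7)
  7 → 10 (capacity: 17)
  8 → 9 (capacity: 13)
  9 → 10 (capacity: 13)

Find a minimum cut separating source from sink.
Min cut value = 24, edges: (0,3), (1,2)

Min cut value: 24
Partition: S = [0, 1], T = [2, 3, 4, 5, 6, 7, 8, 9, 10]
Cut edges: (0,3), (1,2)

By max-flow min-cut theorem, max flow = min cut = 24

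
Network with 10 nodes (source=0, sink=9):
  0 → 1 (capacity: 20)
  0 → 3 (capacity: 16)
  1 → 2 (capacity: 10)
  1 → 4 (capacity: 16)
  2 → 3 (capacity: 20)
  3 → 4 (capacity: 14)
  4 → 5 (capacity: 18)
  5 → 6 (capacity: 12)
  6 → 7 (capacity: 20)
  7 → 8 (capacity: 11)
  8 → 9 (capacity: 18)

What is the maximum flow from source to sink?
Maximum flow = 11

Max flow: 11

Flow assignment:
  0 → 1: 4/20
  0 → 3: 7/16
  1 → 2: 4/10
  2 → 3: 4/20
  3 → 4: 11/14
  4 → 5: 11/18
  5 → 6: 11/12
  6 → 7: 11/20
  7 → 8: 11/11
  8 → 9: 11/18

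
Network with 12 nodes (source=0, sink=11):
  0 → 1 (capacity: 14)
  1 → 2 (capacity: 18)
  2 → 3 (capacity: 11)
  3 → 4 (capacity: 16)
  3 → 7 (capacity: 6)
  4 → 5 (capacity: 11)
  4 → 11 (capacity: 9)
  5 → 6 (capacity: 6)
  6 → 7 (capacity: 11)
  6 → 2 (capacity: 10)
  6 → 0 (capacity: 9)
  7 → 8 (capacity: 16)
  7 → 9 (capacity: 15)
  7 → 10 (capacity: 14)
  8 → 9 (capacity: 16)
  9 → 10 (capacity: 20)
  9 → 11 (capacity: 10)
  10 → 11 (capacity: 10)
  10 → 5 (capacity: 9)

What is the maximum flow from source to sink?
Maximum flow = 11

Max flow: 11

Flow assignment:
  0 → 1: 11/14
  1 → 2: 11/18
  2 → 3: 11/11
  3 → 4: 9/16
  3 → 7: 2/6
  4 → 11: 9/9
  7 → 9: 2/15
  9 → 11: 2/10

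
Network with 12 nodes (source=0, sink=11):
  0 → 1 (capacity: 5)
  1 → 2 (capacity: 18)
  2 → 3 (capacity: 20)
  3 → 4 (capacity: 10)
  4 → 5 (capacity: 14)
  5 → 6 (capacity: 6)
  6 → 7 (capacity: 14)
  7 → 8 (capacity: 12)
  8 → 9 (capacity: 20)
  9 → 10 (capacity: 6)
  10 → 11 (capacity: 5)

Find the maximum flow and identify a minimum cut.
Max flow = 5, Min cut edges: (10,11)

Maximum flow: 5
Minimum cut: (10,11)
Partition: S = [0, 1, 2, 3, 4, 5, 6, 7, 8, 9, 10], T = [11]

Max-flow min-cut theorem verified: both equal 5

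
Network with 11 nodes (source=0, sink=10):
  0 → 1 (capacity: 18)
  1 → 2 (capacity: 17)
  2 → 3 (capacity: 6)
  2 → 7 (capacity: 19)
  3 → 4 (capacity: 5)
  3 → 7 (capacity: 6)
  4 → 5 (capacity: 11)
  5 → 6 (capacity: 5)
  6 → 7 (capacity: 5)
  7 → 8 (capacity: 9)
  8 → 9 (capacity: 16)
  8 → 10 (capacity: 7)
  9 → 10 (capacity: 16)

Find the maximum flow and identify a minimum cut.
Max flow = 9, Min cut edges: (7,8)

Maximum flow: 9
Minimum cut: (7,8)
Partition: S = [0, 1, 2, 3, 4, 5, 6, 7], T = [8, 9, 10]

Max-flow min-cut theorem verified: both equal 9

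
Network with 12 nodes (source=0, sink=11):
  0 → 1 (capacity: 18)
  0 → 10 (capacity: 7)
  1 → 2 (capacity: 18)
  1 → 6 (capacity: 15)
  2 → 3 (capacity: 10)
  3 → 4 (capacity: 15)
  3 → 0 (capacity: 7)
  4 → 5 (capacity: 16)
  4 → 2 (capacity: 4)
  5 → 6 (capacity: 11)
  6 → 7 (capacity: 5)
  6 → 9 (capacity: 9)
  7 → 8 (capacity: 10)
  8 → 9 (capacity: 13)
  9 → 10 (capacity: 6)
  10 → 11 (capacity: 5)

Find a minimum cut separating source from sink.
Min cut value = 5, edges: (10,11)

Min cut value: 5
Partition: S = [0, 1, 2, 3, 4, 5, 6, 7, 8, 9, 10], T = [11]
Cut edges: (10,11)

By max-flow min-cut theorem, max flow = min cut = 5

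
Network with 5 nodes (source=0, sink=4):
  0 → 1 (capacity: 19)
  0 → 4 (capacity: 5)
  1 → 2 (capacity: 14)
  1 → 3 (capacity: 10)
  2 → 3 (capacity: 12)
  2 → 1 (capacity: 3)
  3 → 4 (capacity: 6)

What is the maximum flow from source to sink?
Maximum flow = 11

Max flow: 11

Flow assignment:
  0 → 1: 6/19
  0 → 4: 5/5
  1 → 3: 6/10
  3 → 4: 6/6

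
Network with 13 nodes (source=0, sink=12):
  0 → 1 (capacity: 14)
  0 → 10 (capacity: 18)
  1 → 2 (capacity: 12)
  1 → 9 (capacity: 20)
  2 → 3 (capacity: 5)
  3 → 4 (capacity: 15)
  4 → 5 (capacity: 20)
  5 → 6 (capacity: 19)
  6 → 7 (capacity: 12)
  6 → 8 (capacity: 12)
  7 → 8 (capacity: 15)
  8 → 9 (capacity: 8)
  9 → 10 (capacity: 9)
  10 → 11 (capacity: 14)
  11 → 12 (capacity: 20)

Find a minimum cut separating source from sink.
Min cut value = 14, edges: (10,11)

Min cut value: 14
Partition: S = [0, 1, 2, 3, 4, 5, 6, 7, 8, 9, 10], T = [11, 12]
Cut edges: (10,11)

By max-flow min-cut theorem, max flow = min cut = 14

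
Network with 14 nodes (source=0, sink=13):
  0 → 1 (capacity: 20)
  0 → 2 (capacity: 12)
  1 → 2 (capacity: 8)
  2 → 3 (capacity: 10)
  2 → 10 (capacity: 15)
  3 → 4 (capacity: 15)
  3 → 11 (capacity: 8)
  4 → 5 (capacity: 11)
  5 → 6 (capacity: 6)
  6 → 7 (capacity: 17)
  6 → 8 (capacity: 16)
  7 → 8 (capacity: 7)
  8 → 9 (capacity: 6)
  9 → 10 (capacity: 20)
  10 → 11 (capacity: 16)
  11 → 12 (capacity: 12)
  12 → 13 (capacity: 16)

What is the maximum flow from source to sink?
Maximum flow = 12

Max flow: 12

Flow assignment:
  0 → 1: 8/20
  0 → 2: 4/12
  1 → 2: 8/8
  2 → 3: 8/10
  2 → 10: 4/15
  3 → 11: 8/8
  10 → 11: 4/16
  11 → 12: 12/12
  12 → 13: 12/16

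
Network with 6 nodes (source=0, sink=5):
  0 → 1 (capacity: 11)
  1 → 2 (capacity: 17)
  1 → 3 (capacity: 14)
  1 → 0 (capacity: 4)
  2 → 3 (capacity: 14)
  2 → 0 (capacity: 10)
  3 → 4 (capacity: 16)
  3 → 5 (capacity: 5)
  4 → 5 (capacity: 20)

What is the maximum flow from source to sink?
Maximum flow = 11

Max flow: 11

Flow assignment:
  0 → 1: 11/11
  1 → 3: 11/14
  3 → 4: 6/16
  3 → 5: 5/5
  4 → 5: 6/20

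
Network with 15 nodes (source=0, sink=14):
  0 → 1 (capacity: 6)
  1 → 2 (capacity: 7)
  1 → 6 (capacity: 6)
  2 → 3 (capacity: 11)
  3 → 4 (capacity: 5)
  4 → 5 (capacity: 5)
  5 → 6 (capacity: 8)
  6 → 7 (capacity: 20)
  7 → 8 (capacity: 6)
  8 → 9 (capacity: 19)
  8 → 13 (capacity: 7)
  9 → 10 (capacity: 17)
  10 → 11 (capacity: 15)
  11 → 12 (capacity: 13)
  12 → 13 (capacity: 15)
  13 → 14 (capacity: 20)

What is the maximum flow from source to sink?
Maximum flow = 6

Max flow: 6

Flow assignment:
  0 → 1: 6/6
  1 → 6: 6/6
  6 → 7: 6/20
  7 → 8: 6/6
  8 → 13: 6/7
  13 → 14: 6/20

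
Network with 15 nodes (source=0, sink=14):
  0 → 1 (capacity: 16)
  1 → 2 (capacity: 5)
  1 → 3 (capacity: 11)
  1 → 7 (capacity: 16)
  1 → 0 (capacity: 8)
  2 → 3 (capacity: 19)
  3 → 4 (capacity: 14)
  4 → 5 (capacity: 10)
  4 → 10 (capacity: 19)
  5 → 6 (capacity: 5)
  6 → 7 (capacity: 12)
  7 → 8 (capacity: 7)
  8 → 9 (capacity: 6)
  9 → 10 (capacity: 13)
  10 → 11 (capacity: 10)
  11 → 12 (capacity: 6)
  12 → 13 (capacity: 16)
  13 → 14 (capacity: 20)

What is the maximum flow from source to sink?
Maximum flow = 6

Max flow: 6

Flow assignment:
  0 → 1: 6/16
  1 → 2: 3/5
  1 → 3: 1/11
  1 → 7: 2/16
  2 → 3: 3/19
  3 → 4: 4/14
  4 → 10: 4/19
  7 → 8: 2/7
  8 → 9: 2/6
  9 → 10: 2/13
  10 → 11: 6/10
  11 → 12: 6/6
  12 → 13: 6/16
  13 → 14: 6/20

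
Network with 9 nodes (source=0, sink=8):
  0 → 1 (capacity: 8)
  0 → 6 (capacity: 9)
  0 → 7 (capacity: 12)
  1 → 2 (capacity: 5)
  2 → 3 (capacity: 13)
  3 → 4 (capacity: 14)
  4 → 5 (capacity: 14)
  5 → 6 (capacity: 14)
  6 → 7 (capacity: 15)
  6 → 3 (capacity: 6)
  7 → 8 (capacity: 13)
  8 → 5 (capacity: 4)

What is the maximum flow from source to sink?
Maximum flow = 13

Max flow: 13

Flow assignment:
  0 → 1: 5/8
  0 → 7: 8/12
  1 → 2: 5/5
  2 → 3: 5/13
  3 → 4: 5/14
  4 → 5: 5/14
  5 → 6: 5/14
  6 → 7: 5/15
  7 → 8: 13/13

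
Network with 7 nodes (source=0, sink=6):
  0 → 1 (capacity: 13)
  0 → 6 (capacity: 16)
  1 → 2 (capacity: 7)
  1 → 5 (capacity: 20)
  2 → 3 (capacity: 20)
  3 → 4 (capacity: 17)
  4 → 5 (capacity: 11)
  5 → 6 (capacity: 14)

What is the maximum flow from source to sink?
Maximum flow = 29

Max flow: 29

Flow assignment:
  0 → 1: 13/13
  0 → 6: 16/16
  1 → 5: 13/20
  5 → 6: 13/14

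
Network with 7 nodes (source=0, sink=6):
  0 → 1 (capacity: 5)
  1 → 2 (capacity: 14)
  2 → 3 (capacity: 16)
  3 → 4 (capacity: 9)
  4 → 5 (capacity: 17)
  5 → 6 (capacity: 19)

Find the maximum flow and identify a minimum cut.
Max flow = 5, Min cut edges: (0,1)

Maximum flow: 5
Minimum cut: (0,1)
Partition: S = [0], T = [1, 2, 3, 4, 5, 6]

Max-flow min-cut theorem verified: both equal 5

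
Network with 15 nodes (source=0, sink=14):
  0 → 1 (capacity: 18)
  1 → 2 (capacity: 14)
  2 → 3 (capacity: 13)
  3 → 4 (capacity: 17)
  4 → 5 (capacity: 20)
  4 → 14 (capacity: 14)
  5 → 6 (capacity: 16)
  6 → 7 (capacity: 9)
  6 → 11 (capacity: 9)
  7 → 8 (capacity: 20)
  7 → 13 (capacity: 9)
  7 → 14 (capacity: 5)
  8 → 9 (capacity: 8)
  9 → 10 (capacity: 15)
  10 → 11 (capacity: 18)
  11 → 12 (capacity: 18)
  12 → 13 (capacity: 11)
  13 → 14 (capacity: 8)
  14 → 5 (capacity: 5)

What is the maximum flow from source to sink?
Maximum flow = 13

Max flow: 13

Flow assignment:
  0 → 1: 13/18
  1 → 2: 13/14
  2 → 3: 13/13
  3 → 4: 13/17
  4 → 14: 13/14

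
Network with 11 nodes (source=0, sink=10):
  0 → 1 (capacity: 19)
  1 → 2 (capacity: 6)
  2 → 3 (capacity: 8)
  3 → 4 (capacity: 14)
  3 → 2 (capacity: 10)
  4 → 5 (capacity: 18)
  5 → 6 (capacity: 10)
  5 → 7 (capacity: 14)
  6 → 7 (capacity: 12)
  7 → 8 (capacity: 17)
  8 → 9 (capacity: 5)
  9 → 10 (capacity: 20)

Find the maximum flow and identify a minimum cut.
Max flow = 5, Min cut edges: (8,9)

Maximum flow: 5
Minimum cut: (8,9)
Partition: S = [0, 1, 2, 3, 4, 5, 6, 7, 8], T = [9, 10]

Max-flow min-cut theorem verified: both equal 5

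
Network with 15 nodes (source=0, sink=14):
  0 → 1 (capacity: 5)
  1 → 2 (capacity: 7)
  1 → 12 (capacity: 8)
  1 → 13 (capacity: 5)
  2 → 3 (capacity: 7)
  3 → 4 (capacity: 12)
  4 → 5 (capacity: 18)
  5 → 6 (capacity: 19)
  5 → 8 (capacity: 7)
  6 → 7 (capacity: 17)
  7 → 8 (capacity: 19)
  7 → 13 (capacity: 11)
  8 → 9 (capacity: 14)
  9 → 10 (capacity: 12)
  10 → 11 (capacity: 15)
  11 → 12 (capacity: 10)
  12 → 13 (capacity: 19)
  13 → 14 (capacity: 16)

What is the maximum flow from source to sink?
Maximum flow = 5

Max flow: 5

Flow assignment:
  0 → 1: 5/5
  1 → 13: 5/5
  13 → 14: 5/16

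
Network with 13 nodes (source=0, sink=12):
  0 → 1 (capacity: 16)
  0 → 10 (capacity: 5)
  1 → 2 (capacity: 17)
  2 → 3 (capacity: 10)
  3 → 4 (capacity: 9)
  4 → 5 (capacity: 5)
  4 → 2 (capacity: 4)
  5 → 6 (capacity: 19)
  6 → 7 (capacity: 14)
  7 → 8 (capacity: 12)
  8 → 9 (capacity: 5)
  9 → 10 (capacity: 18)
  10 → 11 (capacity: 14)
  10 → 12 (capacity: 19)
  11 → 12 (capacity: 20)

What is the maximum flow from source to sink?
Maximum flow = 10

Max flow: 10

Flow assignment:
  0 → 1: 5/16
  0 → 10: 5/5
  1 → 2: 5/17
  2 → 3: 9/10
  3 → 4: 9/9
  4 → 5: 5/5
  4 → 2: 4/4
  5 → 6: 5/19
  6 → 7: 5/14
  7 → 8: 5/12
  8 → 9: 5/5
  9 → 10: 5/18
  10 → 12: 10/19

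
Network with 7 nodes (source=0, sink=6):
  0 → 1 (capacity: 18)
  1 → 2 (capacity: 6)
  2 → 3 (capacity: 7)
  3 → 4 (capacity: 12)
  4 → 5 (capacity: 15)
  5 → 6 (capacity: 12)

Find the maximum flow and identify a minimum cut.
Max flow = 6, Min cut edges: (1,2)

Maximum flow: 6
Minimum cut: (1,2)
Partition: S = [0, 1], T = [2, 3, 4, 5, 6]

Max-flow min-cut theorem verified: both equal 6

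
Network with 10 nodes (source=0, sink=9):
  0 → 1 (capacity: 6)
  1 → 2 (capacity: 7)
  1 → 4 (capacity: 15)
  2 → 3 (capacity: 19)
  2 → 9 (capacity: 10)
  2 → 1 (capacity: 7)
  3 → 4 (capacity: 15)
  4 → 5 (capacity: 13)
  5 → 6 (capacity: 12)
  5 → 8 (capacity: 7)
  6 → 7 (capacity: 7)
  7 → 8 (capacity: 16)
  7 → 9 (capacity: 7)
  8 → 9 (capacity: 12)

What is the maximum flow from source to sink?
Maximum flow = 6

Max flow: 6

Flow assignment:
  0 → 1: 6/6
  1 → 2: 6/7
  2 → 9: 6/10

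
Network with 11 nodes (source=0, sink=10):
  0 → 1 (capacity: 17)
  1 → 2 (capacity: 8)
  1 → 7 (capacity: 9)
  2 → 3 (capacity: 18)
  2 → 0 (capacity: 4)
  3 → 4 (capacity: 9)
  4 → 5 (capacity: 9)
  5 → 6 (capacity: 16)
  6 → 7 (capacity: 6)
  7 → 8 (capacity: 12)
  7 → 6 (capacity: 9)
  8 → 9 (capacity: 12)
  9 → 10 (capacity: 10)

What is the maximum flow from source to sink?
Maximum flow = 10

Max flow: 10

Flow assignment:
  0 → 1: 12/17
  1 → 2: 8/8
  1 → 7: 4/9
  2 → 3: 6/18
  2 → 0: 2/4
  3 → 4: 6/9
  4 → 5: 6/9
  5 → 6: 6/16
  6 → 7: 6/6
  7 → 8: 10/12
  8 → 9: 10/12
  9 → 10: 10/10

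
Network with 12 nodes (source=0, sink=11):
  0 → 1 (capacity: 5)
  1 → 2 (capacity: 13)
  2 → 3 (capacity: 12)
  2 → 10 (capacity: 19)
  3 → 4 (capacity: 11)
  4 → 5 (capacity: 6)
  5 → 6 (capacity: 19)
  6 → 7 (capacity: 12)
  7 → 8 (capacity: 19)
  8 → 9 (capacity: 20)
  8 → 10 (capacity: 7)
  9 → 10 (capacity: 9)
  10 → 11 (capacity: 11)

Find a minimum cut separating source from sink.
Min cut value = 5, edges: (0,1)

Min cut value: 5
Partition: S = [0], T = [1, 2, 3, 4, 5, 6, 7, 8, 9, 10, 11]
Cut edges: (0,1)

By max-flow min-cut theorem, max flow = min cut = 5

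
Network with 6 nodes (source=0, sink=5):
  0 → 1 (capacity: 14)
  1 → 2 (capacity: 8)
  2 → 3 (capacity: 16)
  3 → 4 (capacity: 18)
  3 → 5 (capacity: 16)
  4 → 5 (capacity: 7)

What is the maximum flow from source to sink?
Maximum flow = 8

Max flow: 8

Flow assignment:
  0 → 1: 8/14
  1 → 2: 8/8
  2 → 3: 8/16
  3 → 5: 8/16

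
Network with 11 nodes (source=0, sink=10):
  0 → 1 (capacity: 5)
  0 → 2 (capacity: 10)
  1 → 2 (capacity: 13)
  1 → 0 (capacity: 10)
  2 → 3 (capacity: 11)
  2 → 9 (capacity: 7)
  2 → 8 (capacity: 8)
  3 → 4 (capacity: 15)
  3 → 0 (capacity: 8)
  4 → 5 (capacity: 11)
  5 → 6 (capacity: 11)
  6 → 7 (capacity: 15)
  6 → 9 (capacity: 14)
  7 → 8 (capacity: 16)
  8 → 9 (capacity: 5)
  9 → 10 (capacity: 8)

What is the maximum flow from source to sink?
Maximum flow = 8

Max flow: 8

Flow assignment:
  0 → 1: 5/5
  0 → 2: 3/10
  1 → 2: 5/13
  2 → 3: 3/11
  2 → 9: 4/7
  2 → 8: 1/8
  3 → 4: 3/15
  4 → 5: 3/11
  5 → 6: 3/11
  6 → 9: 3/14
  8 → 9: 1/5
  9 → 10: 8/8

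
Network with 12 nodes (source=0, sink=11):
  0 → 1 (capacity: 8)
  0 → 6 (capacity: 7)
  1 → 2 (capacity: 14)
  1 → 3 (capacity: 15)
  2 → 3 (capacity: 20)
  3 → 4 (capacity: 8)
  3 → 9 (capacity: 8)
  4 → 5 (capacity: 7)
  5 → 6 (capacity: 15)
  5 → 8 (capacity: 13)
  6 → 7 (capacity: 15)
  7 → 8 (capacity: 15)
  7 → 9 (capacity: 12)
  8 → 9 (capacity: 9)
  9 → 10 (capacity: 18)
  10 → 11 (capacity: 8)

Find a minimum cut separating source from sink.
Min cut value = 8, edges: (10,11)

Min cut value: 8
Partition: S = [0, 1, 2, 3, 4, 5, 6, 7, 8, 9, 10], T = [11]
Cut edges: (10,11)

By max-flow min-cut theorem, max flow = min cut = 8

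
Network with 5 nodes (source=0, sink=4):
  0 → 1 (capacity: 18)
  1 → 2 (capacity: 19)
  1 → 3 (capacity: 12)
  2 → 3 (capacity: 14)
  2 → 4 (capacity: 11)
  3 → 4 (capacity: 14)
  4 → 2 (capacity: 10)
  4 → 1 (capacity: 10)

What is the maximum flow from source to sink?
Maximum flow = 18

Max flow: 18

Flow assignment:
  0 → 1: 18/18
  1 → 2: 18/19
  2 → 3: 7/14
  2 → 4: 11/11
  3 → 4: 7/14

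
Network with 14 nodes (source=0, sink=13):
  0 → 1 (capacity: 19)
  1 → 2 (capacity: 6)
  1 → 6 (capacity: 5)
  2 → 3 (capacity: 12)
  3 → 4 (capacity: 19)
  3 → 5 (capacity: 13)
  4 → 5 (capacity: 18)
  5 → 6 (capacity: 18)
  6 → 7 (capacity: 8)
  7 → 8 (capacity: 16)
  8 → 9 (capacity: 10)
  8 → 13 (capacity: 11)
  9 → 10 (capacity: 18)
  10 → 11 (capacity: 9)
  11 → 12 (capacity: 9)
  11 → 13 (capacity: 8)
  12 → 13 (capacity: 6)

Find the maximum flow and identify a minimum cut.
Max flow = 8, Min cut edges: (6,7)

Maximum flow: 8
Minimum cut: (6,7)
Partition: S = [0, 1, 2, 3, 4, 5, 6], T = [7, 8, 9, 10, 11, 12, 13]

Max-flow min-cut theorem verified: both equal 8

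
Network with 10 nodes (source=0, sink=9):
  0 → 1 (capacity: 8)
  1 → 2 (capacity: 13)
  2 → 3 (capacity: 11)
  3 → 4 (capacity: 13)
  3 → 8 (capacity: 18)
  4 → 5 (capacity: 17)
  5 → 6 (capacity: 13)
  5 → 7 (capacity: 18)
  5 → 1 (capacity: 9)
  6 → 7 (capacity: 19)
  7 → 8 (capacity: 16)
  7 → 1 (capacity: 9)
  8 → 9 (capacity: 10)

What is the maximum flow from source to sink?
Maximum flow = 8

Max flow: 8

Flow assignment:
  0 → 1: 8/8
  1 → 2: 8/13
  2 → 3: 8/11
  3 → 8: 8/18
  8 → 9: 8/10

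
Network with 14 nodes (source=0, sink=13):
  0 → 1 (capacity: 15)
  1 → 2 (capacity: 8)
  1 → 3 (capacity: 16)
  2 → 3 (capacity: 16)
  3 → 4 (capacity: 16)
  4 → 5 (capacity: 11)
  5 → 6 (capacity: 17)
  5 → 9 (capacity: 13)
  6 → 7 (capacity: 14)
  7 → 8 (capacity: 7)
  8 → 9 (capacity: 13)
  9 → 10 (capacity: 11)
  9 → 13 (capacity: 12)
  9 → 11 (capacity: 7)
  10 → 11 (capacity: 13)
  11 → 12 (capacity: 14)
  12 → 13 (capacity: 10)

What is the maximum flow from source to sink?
Maximum flow = 11

Max flow: 11

Flow assignment:
  0 → 1: 11/15
  1 → 3: 11/16
  3 → 4: 11/16
  4 → 5: 11/11
  5 → 9: 11/13
  9 → 13: 11/12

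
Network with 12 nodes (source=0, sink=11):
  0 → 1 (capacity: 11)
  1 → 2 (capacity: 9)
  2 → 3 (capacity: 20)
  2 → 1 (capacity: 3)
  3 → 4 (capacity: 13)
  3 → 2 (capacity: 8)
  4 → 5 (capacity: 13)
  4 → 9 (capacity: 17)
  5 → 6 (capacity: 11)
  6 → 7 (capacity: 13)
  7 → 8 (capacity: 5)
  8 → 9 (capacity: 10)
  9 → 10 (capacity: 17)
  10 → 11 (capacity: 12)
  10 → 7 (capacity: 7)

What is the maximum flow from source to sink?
Maximum flow = 9

Max flow: 9

Flow assignment:
  0 → 1: 9/11
  1 → 2: 9/9
  2 → 3: 9/20
  3 → 4: 9/13
  4 → 9: 9/17
  9 → 10: 9/17
  10 → 11: 9/12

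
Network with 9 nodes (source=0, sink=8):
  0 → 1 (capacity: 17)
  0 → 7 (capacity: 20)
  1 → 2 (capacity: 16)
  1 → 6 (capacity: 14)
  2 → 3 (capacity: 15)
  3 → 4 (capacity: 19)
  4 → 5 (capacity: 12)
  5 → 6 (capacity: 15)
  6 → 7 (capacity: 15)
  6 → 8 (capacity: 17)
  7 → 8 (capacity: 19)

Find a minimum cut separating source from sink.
Min cut value = 36, edges: (6,8), (7,8)

Min cut value: 36
Partition: S = [0, 1, 2, 3, 4, 5, 6, 7], T = [8]
Cut edges: (6,8), (7,8)

By max-flow min-cut theorem, max flow = min cut = 36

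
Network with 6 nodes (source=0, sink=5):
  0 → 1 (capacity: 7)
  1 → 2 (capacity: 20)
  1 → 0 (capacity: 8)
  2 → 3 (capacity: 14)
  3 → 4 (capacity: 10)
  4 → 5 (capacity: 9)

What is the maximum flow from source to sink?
Maximum flow = 7

Max flow: 7

Flow assignment:
  0 → 1: 7/7
  1 → 2: 7/20
  2 → 3: 7/14
  3 → 4: 7/10
  4 → 5: 7/9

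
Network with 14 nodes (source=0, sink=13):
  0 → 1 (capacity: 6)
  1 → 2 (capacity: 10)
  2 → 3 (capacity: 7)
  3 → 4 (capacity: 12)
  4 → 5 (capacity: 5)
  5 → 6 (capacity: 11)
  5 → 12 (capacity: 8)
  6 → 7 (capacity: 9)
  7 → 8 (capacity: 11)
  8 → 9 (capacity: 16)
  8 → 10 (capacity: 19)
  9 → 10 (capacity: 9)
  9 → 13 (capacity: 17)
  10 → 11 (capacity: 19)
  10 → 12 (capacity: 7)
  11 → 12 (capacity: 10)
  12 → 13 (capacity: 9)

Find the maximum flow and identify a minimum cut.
Max flow = 5, Min cut edges: (4,5)

Maximum flow: 5
Minimum cut: (4,5)
Partition: S = [0, 1, 2, 3, 4], T = [5, 6, 7, 8, 9, 10, 11, 12, 13]

Max-flow min-cut theorem verified: both equal 5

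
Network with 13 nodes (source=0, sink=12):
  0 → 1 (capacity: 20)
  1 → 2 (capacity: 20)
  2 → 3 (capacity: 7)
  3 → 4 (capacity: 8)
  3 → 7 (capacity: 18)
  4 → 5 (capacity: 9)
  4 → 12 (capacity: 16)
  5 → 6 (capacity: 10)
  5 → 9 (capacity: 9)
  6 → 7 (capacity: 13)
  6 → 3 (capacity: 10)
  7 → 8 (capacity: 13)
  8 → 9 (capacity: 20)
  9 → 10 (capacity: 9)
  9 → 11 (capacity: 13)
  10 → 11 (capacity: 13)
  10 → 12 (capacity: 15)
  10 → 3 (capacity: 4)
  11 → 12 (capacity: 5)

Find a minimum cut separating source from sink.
Min cut value = 7, edges: (2,3)

Min cut value: 7
Partition: S = [0, 1, 2], T = [3, 4, 5, 6, 7, 8, 9, 10, 11, 12]
Cut edges: (2,3)

By max-flow min-cut theorem, max flow = min cut = 7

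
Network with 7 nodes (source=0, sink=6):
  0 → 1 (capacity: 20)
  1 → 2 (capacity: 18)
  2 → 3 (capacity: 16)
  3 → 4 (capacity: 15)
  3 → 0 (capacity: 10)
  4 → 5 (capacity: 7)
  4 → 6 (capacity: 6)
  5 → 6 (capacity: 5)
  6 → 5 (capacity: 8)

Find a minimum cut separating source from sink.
Min cut value = 11, edges: (4,6), (5,6)

Min cut value: 11
Partition: S = [0, 1, 2, 3, 4, 5], T = [6]
Cut edges: (4,6), (5,6)

By max-flow min-cut theorem, max flow = min cut = 11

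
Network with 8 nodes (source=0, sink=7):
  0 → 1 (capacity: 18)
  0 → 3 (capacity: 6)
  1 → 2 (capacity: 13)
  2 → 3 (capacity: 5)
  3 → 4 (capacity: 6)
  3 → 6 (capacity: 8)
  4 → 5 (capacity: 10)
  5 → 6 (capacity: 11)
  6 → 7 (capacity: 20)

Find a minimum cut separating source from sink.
Min cut value = 11, edges: (0,3), (2,3)

Min cut value: 11
Partition: S = [0, 1, 2], T = [3, 4, 5, 6, 7]
Cut edges: (0,3), (2,3)

By max-flow min-cut theorem, max flow = min cut = 11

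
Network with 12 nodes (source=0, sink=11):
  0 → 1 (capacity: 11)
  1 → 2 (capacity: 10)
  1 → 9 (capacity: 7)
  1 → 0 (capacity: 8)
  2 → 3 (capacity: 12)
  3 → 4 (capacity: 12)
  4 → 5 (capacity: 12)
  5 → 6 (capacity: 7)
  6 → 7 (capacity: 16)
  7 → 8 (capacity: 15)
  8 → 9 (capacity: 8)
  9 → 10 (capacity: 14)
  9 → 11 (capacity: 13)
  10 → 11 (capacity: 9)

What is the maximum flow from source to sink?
Maximum flow = 11

Max flow: 11

Flow assignment:
  0 → 1: 11/11
  1 → 2: 4/10
  1 → 9: 7/7
  2 → 3: 4/12
  3 → 4: 4/12
  4 → 5: 4/12
  5 → 6: 4/7
  6 → 7: 4/16
  7 → 8: 4/15
  8 → 9: 4/8
  9 → 11: 11/13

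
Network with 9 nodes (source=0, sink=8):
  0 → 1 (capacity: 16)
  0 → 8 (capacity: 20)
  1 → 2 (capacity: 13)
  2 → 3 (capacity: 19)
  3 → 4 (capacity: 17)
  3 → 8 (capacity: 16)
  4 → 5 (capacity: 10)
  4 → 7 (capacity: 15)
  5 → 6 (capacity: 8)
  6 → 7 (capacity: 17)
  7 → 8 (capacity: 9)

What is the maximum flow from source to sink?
Maximum flow = 33

Max flow: 33

Flow assignment:
  0 → 1: 13/16
  0 → 8: 20/20
  1 → 2: 13/13
  2 → 3: 13/19
  3 → 8: 13/16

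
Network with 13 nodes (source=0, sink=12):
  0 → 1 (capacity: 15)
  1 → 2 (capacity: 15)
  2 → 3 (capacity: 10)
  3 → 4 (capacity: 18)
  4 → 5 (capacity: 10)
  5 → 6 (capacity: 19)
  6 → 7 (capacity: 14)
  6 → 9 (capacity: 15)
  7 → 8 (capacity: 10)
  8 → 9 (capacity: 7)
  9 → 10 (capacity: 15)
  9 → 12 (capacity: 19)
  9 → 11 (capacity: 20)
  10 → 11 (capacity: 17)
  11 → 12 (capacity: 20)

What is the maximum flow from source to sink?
Maximum flow = 10

Max flow: 10

Flow assignment:
  0 → 1: 10/15
  1 → 2: 10/15
  2 → 3: 10/10
  3 → 4: 10/18
  4 → 5: 10/10
  5 → 6: 10/19
  6 → 9: 10/15
  9 → 12: 10/19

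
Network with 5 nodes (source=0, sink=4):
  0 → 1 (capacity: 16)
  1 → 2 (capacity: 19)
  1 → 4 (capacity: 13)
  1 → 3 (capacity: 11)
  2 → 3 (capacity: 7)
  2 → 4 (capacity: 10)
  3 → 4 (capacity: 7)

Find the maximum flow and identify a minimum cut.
Max flow = 16, Min cut edges: (0,1)

Maximum flow: 16
Minimum cut: (0,1)
Partition: S = [0], T = [1, 2, 3, 4]

Max-flow min-cut theorem verified: both equal 16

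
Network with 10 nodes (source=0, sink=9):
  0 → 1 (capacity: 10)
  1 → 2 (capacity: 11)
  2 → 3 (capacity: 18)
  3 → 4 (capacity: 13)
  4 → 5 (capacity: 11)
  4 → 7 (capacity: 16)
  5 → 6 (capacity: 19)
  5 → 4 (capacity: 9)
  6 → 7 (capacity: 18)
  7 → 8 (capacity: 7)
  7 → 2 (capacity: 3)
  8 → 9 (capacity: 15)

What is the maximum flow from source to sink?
Maximum flow = 7

Max flow: 7

Flow assignment:
  0 → 1: 7/10
  1 → 2: 7/11
  2 → 3: 10/18
  3 → 4: 10/13
  4 → 7: 10/16
  7 → 8: 7/7
  7 → 2: 3/3
  8 → 9: 7/15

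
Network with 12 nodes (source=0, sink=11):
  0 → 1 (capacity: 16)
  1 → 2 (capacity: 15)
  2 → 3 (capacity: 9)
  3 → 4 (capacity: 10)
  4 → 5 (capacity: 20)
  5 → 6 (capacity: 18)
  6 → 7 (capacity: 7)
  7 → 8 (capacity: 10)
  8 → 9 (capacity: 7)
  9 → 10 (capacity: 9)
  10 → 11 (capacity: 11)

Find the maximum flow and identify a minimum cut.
Max flow = 7, Min cut edges: (8,9)

Maximum flow: 7
Minimum cut: (8,9)
Partition: S = [0, 1, 2, 3, 4, 5, 6, 7, 8], T = [9, 10, 11]

Max-flow min-cut theorem verified: both equal 7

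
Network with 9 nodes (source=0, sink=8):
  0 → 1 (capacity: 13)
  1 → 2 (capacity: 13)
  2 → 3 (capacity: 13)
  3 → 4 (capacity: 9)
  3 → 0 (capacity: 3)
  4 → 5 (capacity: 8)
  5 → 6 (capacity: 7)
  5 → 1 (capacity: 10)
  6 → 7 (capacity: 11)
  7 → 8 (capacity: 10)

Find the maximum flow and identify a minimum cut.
Max flow = 7, Min cut edges: (5,6)

Maximum flow: 7
Minimum cut: (5,6)
Partition: S = [0, 1, 2, 3, 4, 5], T = [6, 7, 8]

Max-flow min-cut theorem verified: both equal 7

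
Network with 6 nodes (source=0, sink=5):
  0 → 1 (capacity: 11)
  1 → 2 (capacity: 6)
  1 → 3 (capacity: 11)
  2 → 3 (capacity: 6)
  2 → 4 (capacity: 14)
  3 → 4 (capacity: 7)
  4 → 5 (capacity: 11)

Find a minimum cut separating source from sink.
Min cut value = 11, edges: (4,5)

Min cut value: 11
Partition: S = [0, 1, 2, 3, 4], T = [5]
Cut edges: (4,5)

By max-flow min-cut theorem, max flow = min cut = 11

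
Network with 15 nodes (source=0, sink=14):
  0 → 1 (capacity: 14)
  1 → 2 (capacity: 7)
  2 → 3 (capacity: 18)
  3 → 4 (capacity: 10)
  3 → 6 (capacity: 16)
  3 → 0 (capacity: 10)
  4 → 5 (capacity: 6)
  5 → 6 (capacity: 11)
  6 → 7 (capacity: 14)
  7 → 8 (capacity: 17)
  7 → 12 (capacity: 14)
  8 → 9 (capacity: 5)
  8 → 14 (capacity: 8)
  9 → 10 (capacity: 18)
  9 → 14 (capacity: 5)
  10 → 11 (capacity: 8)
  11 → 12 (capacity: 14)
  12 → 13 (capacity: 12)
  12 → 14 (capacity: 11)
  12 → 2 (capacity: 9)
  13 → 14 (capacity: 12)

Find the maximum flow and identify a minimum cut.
Max flow = 7, Min cut edges: (1,2)

Maximum flow: 7
Minimum cut: (1,2)
Partition: S = [0, 1], T = [2, 3, 4, 5, 6, 7, 8, 9, 10, 11, 12, 13, 14]

Max-flow min-cut theorem verified: both equal 7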